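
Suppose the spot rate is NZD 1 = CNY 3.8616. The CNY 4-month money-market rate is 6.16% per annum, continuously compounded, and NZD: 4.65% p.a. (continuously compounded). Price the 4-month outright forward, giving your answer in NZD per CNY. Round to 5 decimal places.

0.25766

T = 4/12 years.
CNY growth factor: e^(0.0616×4/12) = 1.0207456.
NZD growth factor: e^(0.0465×4/12) = 1.0156207.
So F = 3.8616 × 1.0207456 / 1.0156207 = 3.881086 (CNY/NZD).
Quoted the other way: 1/3.881086 = 0.25766 NZD per CNY.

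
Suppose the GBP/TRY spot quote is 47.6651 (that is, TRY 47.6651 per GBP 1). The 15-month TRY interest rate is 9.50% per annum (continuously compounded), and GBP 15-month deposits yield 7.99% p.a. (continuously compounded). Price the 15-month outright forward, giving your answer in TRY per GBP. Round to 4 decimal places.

T = 15/12 years.
Growth of 1 TRY over T: e^(0.0950×15/12) = 1.12608836.
GBP accumulates by e^(0.0799×15/12) = 1.10503278.
Forward (TRY per GBP) = 47.6651 × 1.12608836 / 1.10503278 = 48.573323.

48.5733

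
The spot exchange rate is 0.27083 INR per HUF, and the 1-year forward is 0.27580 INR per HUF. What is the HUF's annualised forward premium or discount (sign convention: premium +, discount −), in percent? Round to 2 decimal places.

+1.84%

T = 1 year.
Period premium: (0.27580 − 0.27083)/0.27083 = 0.0183510.
×(1/T) gives 1.84% p.a.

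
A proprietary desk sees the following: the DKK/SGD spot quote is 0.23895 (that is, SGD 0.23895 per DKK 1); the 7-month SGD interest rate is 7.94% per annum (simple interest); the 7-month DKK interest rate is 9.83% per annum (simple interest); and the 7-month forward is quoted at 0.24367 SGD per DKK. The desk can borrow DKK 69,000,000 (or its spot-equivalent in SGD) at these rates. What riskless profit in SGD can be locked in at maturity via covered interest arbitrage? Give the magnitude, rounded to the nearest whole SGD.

SGD 526,130

T = 7/12 years.
Invest the DKK and cover forward: 69,000,000 × 1.0573416667 × 0.24367 = SGD 17,777,328.63.
Convert at spot and invest in SGD: 69,000,000 × 0.23895 × 1.0463166667 = SGD 17,251,198.36.
The quoted forward overvalues DKK, so borrow SGD, buy DKK at spot, deposit the DKK at 9.83%, and sell the proceeds forward at 0.24367.
The gap between the two covered legs is SGD 526,130.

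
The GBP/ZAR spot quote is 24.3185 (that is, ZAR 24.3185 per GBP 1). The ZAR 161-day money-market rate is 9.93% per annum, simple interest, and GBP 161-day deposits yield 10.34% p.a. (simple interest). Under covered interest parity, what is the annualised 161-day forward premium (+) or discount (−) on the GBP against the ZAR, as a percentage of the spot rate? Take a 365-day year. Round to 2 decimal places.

-0.39%

T = 161/365 years.
CIP forward (ZAR per GBP) = 24.3185 × 1.0438008/1.0456093 = 24.2764384.
Annualised premium = (F − S)/S × (1/T) = (24.2764384 − 24.3185)/24.3185 ÷ (161/365) = -0.39%.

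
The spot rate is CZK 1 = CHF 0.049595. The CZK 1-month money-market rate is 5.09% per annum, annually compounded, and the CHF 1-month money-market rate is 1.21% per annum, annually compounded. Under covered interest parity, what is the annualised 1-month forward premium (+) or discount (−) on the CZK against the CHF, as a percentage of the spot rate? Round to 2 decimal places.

T = 1/12 years.
CIP forward (CHF per CZK) = 0.049595 × 1.0010028/1.0041458 = 0.049439766.
Annualised premium = (F − S)/S × (1/T) = (0.049439766 − 0.049595)/0.049595 ÷ (1/12) = -3.76%.

-3.76%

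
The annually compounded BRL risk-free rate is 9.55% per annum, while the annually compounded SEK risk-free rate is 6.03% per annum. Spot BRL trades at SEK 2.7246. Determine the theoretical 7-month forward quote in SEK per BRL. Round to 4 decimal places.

T = 7/12 years.
Growth of 1 SEK over T: (1 + 0.0603)^(7/12) = 1.0347453.
Growth of 1 BRL over T: (1 + 0.0955)^(7/12) = 1.0546472.
Forward (SEK per BRL) = 2.7246 × 1.0347453 / 1.0546472 = 2.673185.

2.6732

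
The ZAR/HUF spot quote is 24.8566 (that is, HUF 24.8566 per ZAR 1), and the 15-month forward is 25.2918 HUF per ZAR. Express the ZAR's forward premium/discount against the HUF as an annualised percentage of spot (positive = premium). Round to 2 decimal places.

+1.40%

T = 15/12 years.
Period premium: (25.2918 − 24.8566)/24.8566 = 0.0175084.
Per annum: 0.0175084 / (15/12) = 0.014007 = 1.40%.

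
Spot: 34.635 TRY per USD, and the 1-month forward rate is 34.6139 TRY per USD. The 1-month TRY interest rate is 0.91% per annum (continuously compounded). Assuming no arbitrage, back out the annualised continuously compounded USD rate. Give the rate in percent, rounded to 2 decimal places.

1.64%

T = 1/12 years.
By CIP, F/S equals the TRY-to-USD growth ratio: 34.6139/34.635 = 0.9993908.
The TRY side grows by e^(0.0091×1/12) = 1.0007586.
That pins the USD growth at 1.0013686.
Take logs: ln 1.0013686 / (1/12) = 0.016412, so 1.64%.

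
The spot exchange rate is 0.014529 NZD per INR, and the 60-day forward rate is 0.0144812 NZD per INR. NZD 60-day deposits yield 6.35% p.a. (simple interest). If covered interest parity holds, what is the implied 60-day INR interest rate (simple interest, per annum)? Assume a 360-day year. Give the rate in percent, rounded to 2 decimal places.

T = 60/360 years.
CIP gives F = S · g_NZD/g_INR, so g_NZD/g_INR = 0.0144812/0.014529 = 0.9967100.
NZD growth factor: 1 + 0.0635×60/360 = 1.0105833.
That pins the INR growth at 1.0139191.
r = (1.0139191 − 1)/(60/360) = 0.083515 → 8.35%.

8.35%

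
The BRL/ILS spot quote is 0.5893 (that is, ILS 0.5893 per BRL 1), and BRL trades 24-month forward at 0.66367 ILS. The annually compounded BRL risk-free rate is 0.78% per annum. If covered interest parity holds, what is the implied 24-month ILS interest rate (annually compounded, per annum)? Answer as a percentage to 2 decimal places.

6.95%

T = 2 years.
CIP gives F = S · g_ILS/g_BRL, so g_ILS/g_BRL = 0.66367/0.5893 = 1.1262006.
The BRL side grows by (1 + 0.0078)^2 = 1.0156608.
Hence g_ILS = 1.1438378.
r = 1.1438378^(1/2) − 1 = 0.069504 → 6.95%.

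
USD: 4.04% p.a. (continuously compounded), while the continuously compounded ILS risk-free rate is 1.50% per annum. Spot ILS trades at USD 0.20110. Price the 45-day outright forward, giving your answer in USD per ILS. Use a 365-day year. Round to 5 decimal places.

T = 45/365 years.
USD accumulates by e^(0.0404×45/365) = 1.0049932.
Growth of 1 ILS over T: e^(0.0150×45/365) = 1.001851.
So F = 0.2011 × 1.0049932 / 1.001851 = 0.2017307 (USD/ILS).

0.20173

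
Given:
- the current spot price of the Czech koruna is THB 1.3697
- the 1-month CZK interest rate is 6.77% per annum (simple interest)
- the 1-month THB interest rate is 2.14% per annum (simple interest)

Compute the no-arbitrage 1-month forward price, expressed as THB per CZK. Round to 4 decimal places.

T = 1/12 years.
THB growth factor: 1 + 0.0214×1/12 = 1.0017833.
Growth of 1 CZK over T: 1 + 0.0677×1/12 = 1.0056417.
Forward (THB per CZK) = 1.3697 × 1.0017833 / 1.0056417 = 1.364445.

1.3644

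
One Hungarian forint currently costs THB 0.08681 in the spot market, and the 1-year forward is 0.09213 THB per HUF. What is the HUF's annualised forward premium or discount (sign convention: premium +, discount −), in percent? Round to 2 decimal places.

+6.13%

T = 1 year.
Period premium: (0.09213 − 0.08681)/0.08681 = 0.0612833.
Per annum: 0.0612833 / 1 = 0.061283 = 6.13%.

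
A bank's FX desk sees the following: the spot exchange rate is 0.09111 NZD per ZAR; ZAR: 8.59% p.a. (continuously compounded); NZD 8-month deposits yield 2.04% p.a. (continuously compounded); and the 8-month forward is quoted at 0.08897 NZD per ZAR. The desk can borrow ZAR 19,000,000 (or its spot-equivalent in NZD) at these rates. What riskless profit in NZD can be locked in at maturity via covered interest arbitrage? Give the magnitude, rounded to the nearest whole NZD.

T = 8/12 years.
Invest the ZAR and cover forward: 19,000,000 × 1.058938156 × 0.08897 = NZD 1,790,060.83.
Convert at spot and invest in NZD: 19,000,000 × 0.09111 × 1.013692901 = NZD 1,754,793.64.
The quoted forward overvalues ZAR, so borrow NZD, buy ZAR at spot, deposit the ZAR at 8.59%, and sell the proceeds forward at 0.08897.
Arbitrage profit = |1,790,060.83 − 1,754,793.64| = NZD 35,267.

NZD 35,267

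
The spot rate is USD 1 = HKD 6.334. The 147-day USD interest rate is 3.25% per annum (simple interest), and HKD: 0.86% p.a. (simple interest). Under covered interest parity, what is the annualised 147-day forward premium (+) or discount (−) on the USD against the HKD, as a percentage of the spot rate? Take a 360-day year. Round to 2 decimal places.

T = 147/360 years.
CIP forward (HKD per USD) = 6.334 × 1.0035117/1.0132708 = 6.272995.
(F − S)/S ÷ T = (6.272995 − 6.334)/6.334/(147/360) = -0.023587 → -2.36%.

-2.36%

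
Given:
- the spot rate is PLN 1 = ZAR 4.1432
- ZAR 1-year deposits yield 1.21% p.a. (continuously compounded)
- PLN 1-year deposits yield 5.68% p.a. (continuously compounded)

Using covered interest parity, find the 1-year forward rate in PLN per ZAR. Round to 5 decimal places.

T = 1 year.
Growth of 1 ZAR over T: e^(0.0121×1) = 1.0121735.
PLN growth factor: e^(0.0568×1) = 1.0584441.
So F = 4.1432 × 1.0121735 / 1.0584441 = 3.962077 (ZAR/PLN).
Quoted the other way: 1/3.962077 = 0.25239 PLN per ZAR.

0.25239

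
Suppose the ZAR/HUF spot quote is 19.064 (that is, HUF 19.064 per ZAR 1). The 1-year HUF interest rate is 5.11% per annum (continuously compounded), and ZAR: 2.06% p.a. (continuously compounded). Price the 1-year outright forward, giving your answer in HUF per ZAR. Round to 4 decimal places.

19.6544

T = 1 year.
HUF accumulates by e^(0.0511×1) = 1.05242813.
Growth of 1 ZAR over T: e^(0.0206×1) = 1.02081364.
Forward (HUF per ZAR) = 19.064 × 1.05242813 / 1.02081364 = 19.654410.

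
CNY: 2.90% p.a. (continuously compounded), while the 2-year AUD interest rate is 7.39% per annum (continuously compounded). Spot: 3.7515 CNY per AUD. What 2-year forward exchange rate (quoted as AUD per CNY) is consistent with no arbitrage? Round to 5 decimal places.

T = 2 years.
CNY growth factor: e^(0.0290×2) = 1.059715.
Growth of 1 AUD over T: e^(0.0739×2) = 1.159281.
So F = 3.7515 × 1.059715 / 1.159281 = 3.429299 (CNY/AUD).
Invert for AUD per CNY: 1 / 3.429299 = 0.29160.

0.29160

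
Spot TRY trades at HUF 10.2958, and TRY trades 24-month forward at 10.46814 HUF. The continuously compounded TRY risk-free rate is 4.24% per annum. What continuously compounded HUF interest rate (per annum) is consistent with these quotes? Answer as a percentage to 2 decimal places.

5.07%

T = 2 years.
By CIP, F/S equals the HUF-to-TRY growth ratio: 10.46814/10.2958 = 1.0167389.
The TRY side grows by e^(0.0424×2) = 1.0884993.
Hence g_HUF = 1.1067196.
r = ln(1.1067196)/2 = 0.050700 → 5.07%.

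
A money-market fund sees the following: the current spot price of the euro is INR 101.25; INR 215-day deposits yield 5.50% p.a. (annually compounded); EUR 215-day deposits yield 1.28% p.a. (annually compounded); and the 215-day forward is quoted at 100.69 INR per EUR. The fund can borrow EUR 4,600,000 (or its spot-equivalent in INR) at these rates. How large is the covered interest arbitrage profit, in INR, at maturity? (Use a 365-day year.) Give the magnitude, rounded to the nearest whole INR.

INR 14,015,693

T = 215/365 years.
Keep in EUR, deliver into the forward: 4,600,000·1.00752001398·100.69 = INR 466,657,074.96.
Swap to INR now, deposit: 4,600,000·101.25·1.03204029519 = INR 480,672,767.48.
The quoted forward undervalues EUR, so borrow EUR, convert to INR at spot, deposit the INR at 5.50%, and buy EUR forward at 100.69 to cover the loan.
Profit = 480,672,767.48 − 466,657,074.96 = INR 14,015,693.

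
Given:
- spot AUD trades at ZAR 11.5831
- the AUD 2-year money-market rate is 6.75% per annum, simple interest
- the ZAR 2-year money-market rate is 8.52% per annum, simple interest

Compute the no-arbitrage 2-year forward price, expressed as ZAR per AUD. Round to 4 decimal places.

T = 2 years.
ZAR growth factor: 1 + 0.0852×2 = 1.170400.
Growth of 1 AUD over T: 1 + 0.0675×2 = 1.135000.
Forward (ZAR per AUD) = 11.5831 × 1.170400 / 1.135000 = 11.944370.

11.9444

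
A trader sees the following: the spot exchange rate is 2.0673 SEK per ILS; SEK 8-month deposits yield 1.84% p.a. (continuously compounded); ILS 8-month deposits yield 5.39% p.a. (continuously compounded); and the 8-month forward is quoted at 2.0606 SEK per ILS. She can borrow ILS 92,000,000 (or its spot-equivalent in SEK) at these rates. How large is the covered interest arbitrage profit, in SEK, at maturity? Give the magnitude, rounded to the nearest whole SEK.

T = 8/12 years.
Keep in ILS, deliver into the forward: 92,000,000·1.0365867384·2.0606 = SEK 196,511,138.25.
Swap to SEK now, deposit: 92,000,000·2.0673·1.0123422108 = SEK 192,538,984.82.
The quoted forward overvalues ILS, so borrow SEK, buy ILS at spot, deposit the ILS at 5.39%, and sell the proceeds forward at 2.0606.
The gap between the two covered legs is SEK 3,972,153.

SEK 3,972,153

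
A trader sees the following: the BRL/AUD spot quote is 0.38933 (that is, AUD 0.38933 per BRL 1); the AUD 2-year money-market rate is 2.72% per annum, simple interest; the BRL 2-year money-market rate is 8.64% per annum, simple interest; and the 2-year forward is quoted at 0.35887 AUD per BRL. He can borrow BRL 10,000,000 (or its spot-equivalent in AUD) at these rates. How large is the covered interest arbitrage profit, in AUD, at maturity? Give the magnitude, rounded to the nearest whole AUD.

AUD 103,732

T = 2 years.
Invest the BRL and cover forward: 10,000,000 × 1.172800 × 0.35887 = AUD 4,208,827.36.
Convert at spot and invest in AUD: 10,000,000 × 0.38933 × 1.054400 = AUD 4,105,095.52.
The quoted forward overvalues BRL, so borrow AUD, buy BRL at spot, deposit the BRL at 8.64%, and sell the proceeds forward at 0.35887.
The gap between the two covered legs is AUD 103,732.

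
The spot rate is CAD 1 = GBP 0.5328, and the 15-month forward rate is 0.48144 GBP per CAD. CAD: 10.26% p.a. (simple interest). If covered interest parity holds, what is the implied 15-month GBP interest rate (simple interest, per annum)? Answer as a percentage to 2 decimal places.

T = 15/12 years.
By CIP, F/S equals the GBP-to-CAD growth ratio: 0.48144/0.5328 = 0.9036036.
The CAD side grows by 1 + 0.1026×15/12 = 1.128250.
That pins the GBP growth at 1.0194908.
r = (1.0194908 − 1)/(15/12) = 0.015593 → 1.56%.

1.56%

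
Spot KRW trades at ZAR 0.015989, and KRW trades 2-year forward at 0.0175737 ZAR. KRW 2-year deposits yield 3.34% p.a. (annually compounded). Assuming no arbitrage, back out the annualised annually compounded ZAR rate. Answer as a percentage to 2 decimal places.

8.34%

T = 2 years.
F/S = 0.0175737/0.015989 = 1.0991119 = (growth of ZAR) / (growth of KRW).
The KRW side grows by (1 + 0.0334)^2 = 1.0679156.
So the ZAR growth factor = 1.1737587.
r = 1.1737587^(1/2) − 1 = 0.083401 → 8.34%.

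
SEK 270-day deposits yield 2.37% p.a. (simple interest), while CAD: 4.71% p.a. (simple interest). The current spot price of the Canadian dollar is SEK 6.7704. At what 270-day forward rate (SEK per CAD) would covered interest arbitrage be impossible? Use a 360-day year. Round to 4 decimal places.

T = 270/360 years.
SEK accumulates by 1 + 0.0237×270/360 = 1.017775.
CAD growth factor: 1 + 0.0471×270/360 = 1.035325.
CIP: F = S · (grow SEK)/(grow CAD) = 6.7704 × 1.017775/1.035325 = 6.655634 SEK per CAD.

6.6556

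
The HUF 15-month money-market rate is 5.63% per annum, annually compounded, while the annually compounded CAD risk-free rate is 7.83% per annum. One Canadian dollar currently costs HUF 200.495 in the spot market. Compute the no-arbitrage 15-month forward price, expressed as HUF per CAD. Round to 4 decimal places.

T = 15/12 years.
HUF accumulates by (1 + 0.0563)^(15/12) = 1.07086346.
CAD growth factor: (1 + 0.0783)^(15/12) = 1.098814816.
CIP: F = S · (grow HUF)/(grow CAD) = 200.495 × 1.07086346/1.098814816 = 195.394862 HUF per CAD.

195.3949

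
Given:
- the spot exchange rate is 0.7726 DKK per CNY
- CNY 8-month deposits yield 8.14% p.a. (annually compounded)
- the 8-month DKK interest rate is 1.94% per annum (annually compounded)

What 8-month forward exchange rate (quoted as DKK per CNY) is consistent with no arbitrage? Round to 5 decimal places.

T = 8/12 years.
DKK accumulates by (1 + 0.0194)^(8/12) = 1.0128919.
Growth of 1 CNY over T: (1 + 0.0814)^(8/12) = 1.0535559.
Forward (DKK per CNY) = 0.7726 × 1.0128919 / 1.0535559 = 0.7427800.

0.74278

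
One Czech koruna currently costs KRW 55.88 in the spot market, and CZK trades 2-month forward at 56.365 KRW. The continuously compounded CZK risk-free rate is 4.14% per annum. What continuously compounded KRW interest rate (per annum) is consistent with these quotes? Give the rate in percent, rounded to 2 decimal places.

T = 2/12 years.
F/S = 56.365/55.88 = 1.0086793 = (growth of KRW) / (growth of CZK).
The CZK side grows by e^(0.0414×2/12) = 1.0069239.
So the KRW growth factor = 1.0156633.
r = ln(1.0156633)/(2/12) = 0.093251 → 9.33%.

9.33%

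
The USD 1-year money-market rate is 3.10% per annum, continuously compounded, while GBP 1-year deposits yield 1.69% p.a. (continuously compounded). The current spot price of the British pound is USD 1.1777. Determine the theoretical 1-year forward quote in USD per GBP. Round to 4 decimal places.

1.1944

T = 1 year.
Growth of 1 USD over T: e^(0.0310×1) = 1.0314855.
Growth of 1 GBP over T: e^(0.0169×1) = 1.0170436.
Forward (USD per GBP) = 1.1777 × 1.0314855 / 1.0170436 = 1.194423.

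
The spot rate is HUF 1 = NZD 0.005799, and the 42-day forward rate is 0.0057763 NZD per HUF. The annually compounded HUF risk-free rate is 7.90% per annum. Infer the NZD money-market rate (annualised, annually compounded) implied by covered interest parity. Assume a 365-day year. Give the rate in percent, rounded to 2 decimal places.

4.28%

T = 42/365 years.
CIP gives F = S · g_NZD/g_HUF, so g_NZD/g_HUF = 0.0057763/0.005799 = 0.9960855.
The HUF side grows by (1 + 0.0790)^(42/365) = 1.0087876.
That pins the NZD growth at 1.0048387.
Annualise: 1.0048387^(365/42) − 1 = 0.042842 = 4.28%.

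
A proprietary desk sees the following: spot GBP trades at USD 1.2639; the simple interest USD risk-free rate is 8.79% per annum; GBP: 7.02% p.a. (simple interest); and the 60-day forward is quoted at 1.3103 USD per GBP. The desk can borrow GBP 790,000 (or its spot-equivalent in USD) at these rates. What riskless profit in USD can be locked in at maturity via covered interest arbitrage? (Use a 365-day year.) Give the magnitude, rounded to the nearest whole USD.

T = 60/365 years.
Route A — deposit GBP, sell forward: 790,000 × 1.011539726 × 1.3103 = USD 1,047,082.20.
Route B — convert at spot, deposit USD: 790,000 × 1.2639 × 1.014449315 = USD 1,012,908.37.
The quoted forward overvalues GBP, so borrow USD, buy GBP at spot, deposit the GBP at 7.02%, and sell the proceeds forward at 1.3103.
The gap between the two covered legs is USD 34,174.

USD 34,174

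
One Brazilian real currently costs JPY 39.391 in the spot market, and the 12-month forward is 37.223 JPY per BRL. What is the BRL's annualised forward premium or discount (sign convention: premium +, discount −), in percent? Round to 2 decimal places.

-5.50%

T = 1 year.
BRL trades forward at -5.50380% vs spot over the period.
×(1/T) gives -5.50% p.a.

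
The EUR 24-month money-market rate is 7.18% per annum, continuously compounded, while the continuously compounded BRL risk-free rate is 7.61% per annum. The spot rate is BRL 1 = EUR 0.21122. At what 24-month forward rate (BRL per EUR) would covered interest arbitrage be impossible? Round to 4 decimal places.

T = 2 years.
Growth of 1 EUR over T: e^(0.0718×2) = 1.1544222.
Growth of 1 BRL over T: e^(0.0761×2) = 1.1643931.
So F = 0.21122 × 1.1544222 / 1.1643931 = 0.2094113 (EUR/BRL).
Invert for BRL per EUR: 1 / 0.2094113 = 4.7753.

4.7753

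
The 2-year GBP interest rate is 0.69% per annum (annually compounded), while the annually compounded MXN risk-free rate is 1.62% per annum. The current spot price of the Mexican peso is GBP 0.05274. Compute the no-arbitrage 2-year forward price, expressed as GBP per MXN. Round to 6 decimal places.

0.051779

T = 2 years.
Growth of 1 GBP over T: (1 + 0.0069)^2 = 1.0138476.
MXN accumulates by (1 + 0.0162)^2 = 1.0326624.
So F = 0.05274 × 1.0138476 / 1.0326624 = 0.05177909 (GBP/MXN).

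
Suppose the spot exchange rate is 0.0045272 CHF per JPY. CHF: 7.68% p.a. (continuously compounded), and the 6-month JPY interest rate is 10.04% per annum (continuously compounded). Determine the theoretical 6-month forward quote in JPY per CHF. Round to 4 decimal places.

T = 6/12 years.
CHF growth factor: e^(0.0768×6/12) = 1.039146808.
JPY accumulates by e^(0.1004×6/12) = 1.051481372.
Forward (CHF per JPY) = 0.0045272 × 1.039146808 / 1.051481372 = 0.00447409298.
Quoted the other way: 1/0.00447409298 = 223.5090 JPY per CHF.

223.5090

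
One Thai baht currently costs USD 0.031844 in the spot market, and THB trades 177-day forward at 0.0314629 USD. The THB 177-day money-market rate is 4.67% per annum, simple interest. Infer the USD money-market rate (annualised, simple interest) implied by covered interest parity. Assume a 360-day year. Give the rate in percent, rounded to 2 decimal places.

2.18%

T = 177/360 years.
F/S = 0.0314629/0.031844 = 0.9880323 = (growth of USD) / (growth of THB).
THB growth factor: 1 + 0.0467×177/360 = 1.0229608.
That pins the USD growth at 1.0107183.
r = (1.0107183 − 1)/(177/360) = 0.021800 → 2.18%.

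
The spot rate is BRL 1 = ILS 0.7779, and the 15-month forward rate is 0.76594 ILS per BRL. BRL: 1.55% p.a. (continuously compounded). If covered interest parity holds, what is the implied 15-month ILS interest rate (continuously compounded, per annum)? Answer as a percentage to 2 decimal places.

T = 15/12 years.
By CIP, F/S equals the ILS-to-BRL growth ratio: 0.76594/0.7779 = 0.9846253.
The BRL side grows by e^(0.0155×15/12) = 1.0195639.
That pins the ILS growth at 1.0038884.
Take logs: ln 1.0038884 / (15/12) = 0.003105, so 0.31%.

0.31%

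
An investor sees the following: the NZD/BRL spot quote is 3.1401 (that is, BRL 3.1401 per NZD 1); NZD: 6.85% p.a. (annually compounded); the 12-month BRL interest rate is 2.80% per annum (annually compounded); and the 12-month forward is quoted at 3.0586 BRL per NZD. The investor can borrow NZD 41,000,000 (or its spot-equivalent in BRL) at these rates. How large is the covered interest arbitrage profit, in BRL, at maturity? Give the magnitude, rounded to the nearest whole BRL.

T = 1 year.
Route A — deposit NZD, sell forward: 41,000,000 × 1.068500 × 3.0586 = BRL 133,992,678.10.
Route B — convert at spot, deposit BRL: 41,000,000 × 3.1401 × 1.028000 = BRL 132,348,934.80.
The quoted forward overvalues NZD, so borrow BRL, buy NZD at spot, deposit the NZD at 6.85%, and sell the proceeds forward at 3.0586.
The gap between the two covered legs is BRL 1,643,743.

BRL 1,643,743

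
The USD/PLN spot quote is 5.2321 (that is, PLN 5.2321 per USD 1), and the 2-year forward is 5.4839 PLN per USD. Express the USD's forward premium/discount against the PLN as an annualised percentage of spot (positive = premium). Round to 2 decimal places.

+2.41%

T = 2 years.
Period premium: (5.4839 − 5.2321)/5.2321 = 0.0481260.
Per annum: 0.0481260 / 2 = 0.024063 = 2.41%.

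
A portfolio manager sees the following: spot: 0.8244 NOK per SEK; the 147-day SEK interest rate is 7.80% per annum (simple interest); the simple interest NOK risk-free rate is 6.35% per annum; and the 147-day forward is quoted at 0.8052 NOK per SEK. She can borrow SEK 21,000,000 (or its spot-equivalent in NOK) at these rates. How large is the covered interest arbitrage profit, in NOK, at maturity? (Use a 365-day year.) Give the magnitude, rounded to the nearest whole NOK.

NOK 314,766

T = 147/365 years.
Invest the SEK and cover forward: 21,000,000 × 1.0314136986 × 0.8052 = NOK 17,440,380.51.
Convert at spot and invest in NOK: 21,000,000 × 0.8244 × 1.0255739726 = NOK 17,755,146.84.
The quoted forward undervalues SEK, so borrow SEK, convert to NOK at spot, deposit the NOK at 6.35%, and buy SEK forward at 0.8052 to cover the loan.
Arbitrage profit = |17,440,380.51 − 17,755,146.84| = NOK 314,766.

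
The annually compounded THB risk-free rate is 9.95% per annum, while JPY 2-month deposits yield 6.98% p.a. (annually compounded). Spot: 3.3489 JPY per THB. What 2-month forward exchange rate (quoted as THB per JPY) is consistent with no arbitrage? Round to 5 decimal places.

0.29997

T = 2/12 years.
JPY growth factor: (1 + 0.0698)^(2/12) = 1.0113088.
Growth of 1 THB over T: (1 + 0.0995)^(2/12) = 1.0159349.
So F = 3.3489 × 1.0113088 / 1.0159349 = 3.333651 (JPY/THB).
Invert for THB per JPY: 1 / 3.333651 = 0.29997.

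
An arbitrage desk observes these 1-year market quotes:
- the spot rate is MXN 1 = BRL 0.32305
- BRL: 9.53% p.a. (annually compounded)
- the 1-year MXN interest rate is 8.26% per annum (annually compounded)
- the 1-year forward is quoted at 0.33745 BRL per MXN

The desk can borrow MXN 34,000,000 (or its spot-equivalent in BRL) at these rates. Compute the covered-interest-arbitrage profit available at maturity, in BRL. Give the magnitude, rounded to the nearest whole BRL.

T = 1 year.
Route A — deposit MXN, sell forward: 34,000,000 × 1.082600 × 0.33745 = BRL 12,420,994.58.
Route B — convert at spot, deposit BRL: 34,000,000 × 0.32305 × 1.095300 = BRL 12,030,446.61.
The quoted forward overvalues MXN, so borrow BRL, buy MXN at spot, deposit the MXN at 8.26%, and sell the proceeds forward at 0.33745.
Profit = 12,420,994.58 − 12,030,446.61 = BRL 390,548.

BRL 390,548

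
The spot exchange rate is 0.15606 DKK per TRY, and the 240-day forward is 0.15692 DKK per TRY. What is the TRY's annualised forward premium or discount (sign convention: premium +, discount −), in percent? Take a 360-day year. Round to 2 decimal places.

+0.83%

T = 240/360 years.
Period premium: (0.15692 − 0.15606)/0.15606 = 0.0055107.
Per annum: 0.0055107 / (240/360) = 0.008266 = 0.83%.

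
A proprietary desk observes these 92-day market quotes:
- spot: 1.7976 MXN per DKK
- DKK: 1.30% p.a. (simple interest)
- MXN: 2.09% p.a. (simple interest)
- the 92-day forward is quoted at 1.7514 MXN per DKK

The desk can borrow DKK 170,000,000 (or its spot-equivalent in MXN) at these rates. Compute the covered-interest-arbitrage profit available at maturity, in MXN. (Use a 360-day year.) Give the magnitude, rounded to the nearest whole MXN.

MXN 8,497,049

T = 92/360 years.
Invest the DKK and cover forward: 170,000,000 × 1.00332222222 × 1.7514 = MXN 298,727,151.80.
Convert at spot and invest in MXN: 170,000,000 × 1.7976 × 1.00534111111 = MXN 307,224,200.83.
The quoted forward undervalues DKK, so borrow DKK, convert to MXN at spot, deposit the MXN at 2.09%, and buy DKK forward at 1.7514 to cover the loan.
Arbitrage profit = |298,727,151.80 − 307,224,200.83| = MXN 8,497,049.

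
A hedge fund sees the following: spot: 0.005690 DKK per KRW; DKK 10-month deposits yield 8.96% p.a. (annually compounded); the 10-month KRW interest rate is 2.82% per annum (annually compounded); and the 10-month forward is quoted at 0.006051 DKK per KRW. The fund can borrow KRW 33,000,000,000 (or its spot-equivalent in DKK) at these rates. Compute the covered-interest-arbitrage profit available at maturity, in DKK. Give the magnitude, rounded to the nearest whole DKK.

T = 10/12 years.
Route A — deposit KRW, sell forward: 33,000,000,000 × 1.02344537155 × 0.006051 = DKK 204,364,642.13.
Route B — convert at spot, deposit DKK: 33,000,000,000 × 0.005690 × 1.07412768928 = DKK 201,688,956.22.
The quoted forward overvalues KRW, so borrow DKK, buy KRW at spot, deposit the KRW at 2.82%, and sell the proceeds forward at 0.006051.
The gap between the two covered legs is DKK 2,675,686.

DKK 2,675,686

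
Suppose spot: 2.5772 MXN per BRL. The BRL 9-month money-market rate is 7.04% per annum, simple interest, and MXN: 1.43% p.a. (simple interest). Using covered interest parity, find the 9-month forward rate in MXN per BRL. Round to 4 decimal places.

T = 9/12 years.
MXN accumulates by 1 + 0.0143×9/12 = 1.010725.
BRL growth factor: 1 + 0.0704×9/12 = 1.052800.
Forward (MXN per BRL) = 2.5772 × 1.010725 / 1.052800 = 2.474203.

2.4742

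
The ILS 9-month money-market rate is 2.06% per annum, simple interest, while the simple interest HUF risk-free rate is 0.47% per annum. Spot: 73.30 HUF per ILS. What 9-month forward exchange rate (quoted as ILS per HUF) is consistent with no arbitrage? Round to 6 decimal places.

0.013805

T = 9/12 years.
Growth of 1 HUF over T: 1 + 0.0047×9/12 = 1.003525.
ILS growth factor: 1 + 0.0206×9/12 = 1.015450.
Forward (HUF per ILS) = 73.3 × 1.003525 / 1.015450 = 72.43920.
Invert for ILS per HUF: 1 / 72.43920 = 0.013805.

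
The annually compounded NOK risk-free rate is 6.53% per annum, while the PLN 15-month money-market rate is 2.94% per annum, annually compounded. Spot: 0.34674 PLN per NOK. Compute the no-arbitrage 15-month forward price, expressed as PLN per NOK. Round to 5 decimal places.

0.33220

T = 15/12 years.
PLN accumulates by (1 + 0.0294)^(15/12) = 1.0368841.
NOK growth factor: (1 + 0.0653)^(15/12) = 1.0822807.
So F = 0.34674 × 1.0368841 / 1.0822807 = 0.3321959 (PLN/NOK).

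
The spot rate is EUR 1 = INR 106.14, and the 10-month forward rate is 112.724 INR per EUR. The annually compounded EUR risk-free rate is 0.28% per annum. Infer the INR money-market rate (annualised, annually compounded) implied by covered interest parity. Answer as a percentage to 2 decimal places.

T = 10/12 years.
CIP gives F = S · g_INR/g_EUR, so g_INR/g_EUR = 112.724/106.14 = 1.0620313.
EUR growth factor: (1 + 0.0028)^(10/12) = 1.0023328.
Hence g_INR = 1.0645088.
Annualise: 1.0645088^(12/10) − 1 = 0.077902 = 7.79%.

7.79%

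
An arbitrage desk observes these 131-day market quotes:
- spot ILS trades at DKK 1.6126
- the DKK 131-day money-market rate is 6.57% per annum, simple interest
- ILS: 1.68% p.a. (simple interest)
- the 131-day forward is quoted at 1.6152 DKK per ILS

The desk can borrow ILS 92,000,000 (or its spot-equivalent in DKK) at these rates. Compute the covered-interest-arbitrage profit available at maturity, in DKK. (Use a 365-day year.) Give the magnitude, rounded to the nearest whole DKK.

T = 131/365 years.
Route A — deposit ILS, sell forward: 92,000,000 × 1.00602958904 × 1.6152 = DKK 149,494,387.28.
Route B — convert at spot, deposit DKK: 92,000,000 × 1.6126 × 1.023580 = DKK 151,857,509.94.
The quoted forward undervalues ILS, so borrow ILS, convert to DKK at spot, deposit the DKK at 6.57%, and buy ILS forward at 1.6152 to cover the loan.
The gap between the two covered legs is DKK 2,363,123.

DKK 2,363,123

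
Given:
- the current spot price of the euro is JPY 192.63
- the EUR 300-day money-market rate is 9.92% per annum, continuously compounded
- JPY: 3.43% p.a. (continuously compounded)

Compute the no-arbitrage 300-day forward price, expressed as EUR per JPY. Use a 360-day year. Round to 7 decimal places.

0.0054798

T = 300/360 years.
JPY accumulates by e^(0.0343×300/360) = 1.0289958.
EUR accumulates by e^(0.0992×300/360) = 1.0861797.
So F = 192.63 × 1.0289958 / 1.0861797 = 182.4886 (JPY/EUR).
Invert for EUR per JPY: 1 / 182.4886 = 0.0054798.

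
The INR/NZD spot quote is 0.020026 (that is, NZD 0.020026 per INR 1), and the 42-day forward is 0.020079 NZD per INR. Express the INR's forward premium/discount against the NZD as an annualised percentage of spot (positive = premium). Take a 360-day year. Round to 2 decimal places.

T = 42/360 years.
(F − S)/S = (0.020079 − 0.020026)/0.020026 = 0.0026466.
Annualise by dividing by T: 0.0026466 / (42/360) = 0.022685 → 2.27%.

+2.27%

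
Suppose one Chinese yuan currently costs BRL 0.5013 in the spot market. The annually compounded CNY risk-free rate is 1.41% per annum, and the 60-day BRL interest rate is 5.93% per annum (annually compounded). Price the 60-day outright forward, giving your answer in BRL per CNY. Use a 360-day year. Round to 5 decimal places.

T = 60/360 years.
BRL accumulates by (1 + 0.0593)^(60/360) = 1.0096476.
CNY accumulates by (1 + 0.0141)^(60/360) = 1.0023363.
So F = 0.5013 × 1.0096476 / 1.0023363 = 0.5049566 (BRL/CNY).

0.50496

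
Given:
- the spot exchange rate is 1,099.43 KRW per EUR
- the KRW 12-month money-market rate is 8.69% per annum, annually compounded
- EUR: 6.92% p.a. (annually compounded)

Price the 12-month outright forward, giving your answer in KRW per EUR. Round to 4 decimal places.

T = 1 year.
KRW growth factor: (1 + 0.0869)^1 = 1.086900.
EUR accumulates by (1 + 0.0692)^1 = 1.069200.
So F = 1099.43 × 1.086900 / 1.069200 = 1117.630441 (KRW/EUR).

1117.6304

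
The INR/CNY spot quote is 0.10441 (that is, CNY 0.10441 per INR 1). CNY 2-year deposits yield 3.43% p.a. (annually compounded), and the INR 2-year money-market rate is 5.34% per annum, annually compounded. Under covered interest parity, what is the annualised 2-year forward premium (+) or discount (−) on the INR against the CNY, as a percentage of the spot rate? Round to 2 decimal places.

T = 2 years.
No-arbitrage forward: 0.10441 × 1.0697765 / 1.1096516 = 0.10065805 CNY/INR.
(F − S)/S ÷ T = (0.10065805 − 0.10441)/0.10441/2 = -0.017967 → -1.80%.

-1.80%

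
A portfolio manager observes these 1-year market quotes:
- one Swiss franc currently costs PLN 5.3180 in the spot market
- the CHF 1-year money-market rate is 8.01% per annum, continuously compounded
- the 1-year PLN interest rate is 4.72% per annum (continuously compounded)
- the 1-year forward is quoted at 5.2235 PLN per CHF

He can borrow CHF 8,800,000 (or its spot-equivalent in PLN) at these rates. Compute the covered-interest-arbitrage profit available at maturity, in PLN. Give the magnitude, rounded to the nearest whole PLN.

PLN 739,976

T = 1 year.
Keep in CHF, deliver into the forward: 8,800,000·1.0833954018·5.2235 = PLN 49,800,219.76.
Swap to PLN now, deposit: 8,800,000·5.3180·1.0483316544 = PLN 49,060,244.10.
The quoted forward overvalues CHF, so borrow PLN, buy CHF at spot, deposit the CHF at 8.01%, and sell the proceeds forward at 5.2235.
The gap between the two covered legs is PLN 739,976.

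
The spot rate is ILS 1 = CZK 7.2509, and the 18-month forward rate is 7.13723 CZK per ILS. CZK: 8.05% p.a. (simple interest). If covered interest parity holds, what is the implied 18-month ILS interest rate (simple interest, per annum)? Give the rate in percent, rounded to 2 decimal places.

9.24%

T = 18/12 years.
CIP gives F = S · g_CZK/g_ILS, so g_CZK/g_ILS = 7.13723/7.2509 = 0.9843233.
The CZK side grows by 1 + 0.0805×18/12 = 1.120750.
Hence g_ILS = 1.1385995.
r = (1.1385995 − 1)/(18/12) = 0.092400 → 9.24%.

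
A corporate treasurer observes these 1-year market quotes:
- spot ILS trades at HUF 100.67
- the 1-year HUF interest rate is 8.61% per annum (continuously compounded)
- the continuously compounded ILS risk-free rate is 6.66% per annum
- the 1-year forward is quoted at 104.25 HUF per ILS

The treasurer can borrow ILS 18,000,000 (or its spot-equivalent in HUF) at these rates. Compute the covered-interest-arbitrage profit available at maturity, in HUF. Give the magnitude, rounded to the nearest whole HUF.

HUF 30,738,568

T = 1 year.
Invest the ILS and cover forward: 18,000,000 × 1.068867845516 × 104.25 = HUF 2,005,730,512.11.
Convert at spot and invest in HUF: 18,000,000 × 100.67 × 1.089915314387 = HUF 1,974,991,944.59.
The quoted forward overvalues ILS, so borrow HUF, buy ILS at spot, deposit the ILS at 6.66%, and sell the proceeds forward at 104.25.
The gap between the two covered legs is HUF 30,738,568.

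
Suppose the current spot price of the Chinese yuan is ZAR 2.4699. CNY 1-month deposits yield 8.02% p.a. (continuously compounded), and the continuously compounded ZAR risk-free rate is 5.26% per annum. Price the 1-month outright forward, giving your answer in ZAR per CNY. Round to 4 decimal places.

2.4642

T = 1/12 years.
Growth of 1 ZAR over T: e^(0.0526×1/12) = 1.004393.
Growth of 1 CNY over T: e^(0.0802×1/12) = 1.0067057.
So F = 2.4699 × 1.004393 / 1.0067057 = 2.464226 (ZAR/CNY).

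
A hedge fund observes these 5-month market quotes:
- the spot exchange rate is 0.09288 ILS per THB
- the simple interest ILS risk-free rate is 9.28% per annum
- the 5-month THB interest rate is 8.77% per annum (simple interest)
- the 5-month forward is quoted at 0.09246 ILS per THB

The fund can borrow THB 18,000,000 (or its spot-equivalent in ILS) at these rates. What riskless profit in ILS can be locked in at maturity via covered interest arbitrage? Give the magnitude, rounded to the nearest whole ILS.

T = 5/12 years.
Keep in THB, deliver into the forward: 18,000,000·1.036541667·0.09246 = ILS 1,725,095.57.
Swap to ILS now, deposit: 18,000,000·0.09288·1.038666667 = ILS 1,736,484.48.
The quoted forward undervalues THB, so borrow THB, convert to ILS at spot, deposit the ILS at 9.28%, and buy THB forward at 0.09246 to cover the loan.
Profit = 1,736,484.48 − 1,725,095.57 = ILS 11,389.

ILS 11,389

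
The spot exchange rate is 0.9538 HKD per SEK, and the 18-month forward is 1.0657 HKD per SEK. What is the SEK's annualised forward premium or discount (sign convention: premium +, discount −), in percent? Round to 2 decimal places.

T = 18/12 years.
(F − S)/S = (1.0657 − 0.9538)/0.9538 = 0.1173202.
Annualise by dividing by T: 0.1173202 / (18/12) = 0.078213 → 7.82%.

+7.82%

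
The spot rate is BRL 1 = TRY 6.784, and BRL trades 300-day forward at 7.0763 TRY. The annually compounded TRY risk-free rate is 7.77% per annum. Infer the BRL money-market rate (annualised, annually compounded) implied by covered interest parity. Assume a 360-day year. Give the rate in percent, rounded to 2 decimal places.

2.45%

T = 300/360 years.
CIP gives F = S · g_TRY/g_BRL, so g_TRY/g_BRL = 7.0763/6.784 = 1.0430867.
TRY growth factor: (1 + 0.0777)^(300/360) = 1.0643429.
So the BRL growth factor = 1.0203782.
r = 1.0203782^(360/300) − 1 = 0.024503 → 2.45%.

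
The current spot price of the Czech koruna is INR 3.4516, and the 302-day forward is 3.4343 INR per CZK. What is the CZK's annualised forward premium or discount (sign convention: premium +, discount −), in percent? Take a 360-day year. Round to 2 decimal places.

-0.60%

T = 302/360 years.
Period premium: (3.4343 − 3.4516)/3.4516 = -0.0050122.
Per annum: -0.0050122 / (302/360) = -0.005975 = -0.60%.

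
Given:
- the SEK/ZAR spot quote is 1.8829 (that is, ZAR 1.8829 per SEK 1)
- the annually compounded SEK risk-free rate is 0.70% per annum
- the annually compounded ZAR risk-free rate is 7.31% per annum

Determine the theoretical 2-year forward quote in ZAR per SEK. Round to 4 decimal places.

T = 2 years.
Growth of 1 ZAR over T: (1 + 0.0731)^2 = 1.1515436.
Growth of 1 SEK over T: (1 + 0.0070)^2 = 1.014049.
CIP: F = S · (grow ZAR)/(grow SEK) = 1.8829 × 1.1515436/1.014049 = 2.138202 ZAR per SEK.

2.1382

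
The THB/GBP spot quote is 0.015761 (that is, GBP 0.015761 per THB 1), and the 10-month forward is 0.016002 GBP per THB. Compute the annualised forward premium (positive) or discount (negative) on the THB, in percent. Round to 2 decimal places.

+1.83%

T = 10/12 years.
Period premium: (0.016002 − 0.015761)/0.015761 = 0.0152909.
Annualise by dividing by T: 0.0152909 / (10/12) = 0.018349 → 1.83%.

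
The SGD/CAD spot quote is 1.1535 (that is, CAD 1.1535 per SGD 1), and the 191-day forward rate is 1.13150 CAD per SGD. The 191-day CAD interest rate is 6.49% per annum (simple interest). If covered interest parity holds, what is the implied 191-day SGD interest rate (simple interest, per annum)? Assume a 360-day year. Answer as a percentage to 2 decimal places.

10.28%

T = 191/360 years.
CIP gives F = S · g_CAD/g_SGD, so g_CAD/g_SGD = 1.1315/1.1535 = 0.9809276.
CAD growth factor: 1 + 0.0649×191/360 = 1.0344331.
So the SGD growth factor = 1.0545458.
r = (1.0545458 − 1)/(191/360) = 0.102809 → 10.28%.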